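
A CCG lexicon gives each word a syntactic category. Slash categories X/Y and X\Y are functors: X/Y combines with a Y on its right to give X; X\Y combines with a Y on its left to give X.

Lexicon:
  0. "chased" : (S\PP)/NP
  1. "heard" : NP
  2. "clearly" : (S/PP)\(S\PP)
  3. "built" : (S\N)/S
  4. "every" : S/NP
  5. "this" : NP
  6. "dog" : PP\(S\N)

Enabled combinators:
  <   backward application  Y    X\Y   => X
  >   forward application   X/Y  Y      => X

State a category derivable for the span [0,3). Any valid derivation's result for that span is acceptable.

[0,7] S   >
  [0,3] S/PP   <
    [0,2] S\PP   >
      [0,1] "chased" : (S\PP)/NP
      [1,2] "heard" : NP
    [2,3] "clearly" : (S/PP)\(S\PP)
  [3,7] PP   <
    [3,6] S\N   >
      [3,4] "built" : (S\N)/S
      [4,6] S   >
        [4,5] "every" : S/NP
        [5,6] "this" : NP
    [6,7] "dog" : PP\(S\N)

S/PP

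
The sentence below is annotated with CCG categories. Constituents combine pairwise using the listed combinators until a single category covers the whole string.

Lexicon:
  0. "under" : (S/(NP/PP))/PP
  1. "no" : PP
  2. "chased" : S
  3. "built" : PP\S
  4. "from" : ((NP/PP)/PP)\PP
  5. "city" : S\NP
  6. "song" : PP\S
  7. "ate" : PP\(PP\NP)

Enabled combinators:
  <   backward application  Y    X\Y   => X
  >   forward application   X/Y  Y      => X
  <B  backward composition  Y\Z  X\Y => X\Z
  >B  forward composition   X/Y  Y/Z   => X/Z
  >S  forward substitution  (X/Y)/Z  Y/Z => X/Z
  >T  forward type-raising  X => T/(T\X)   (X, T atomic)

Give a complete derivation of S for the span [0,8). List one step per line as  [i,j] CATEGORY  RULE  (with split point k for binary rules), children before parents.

[0,8] S   >
  [0,5] S/PP   >B
    [0,2] S/(NP/PP)   >
      [0,1] "under" : (S/(NP/PP))/PP
      [1,2] "no" : PP
    [2,5] (NP/PP)/PP   <
      [2,4] PP   >
        [2,3] PP/(PP\S)   >T
          [2,3] "chased" : S
        [3,4] "built" : PP\S
      [4,5] "from" : ((NP/PP)/PP)\PP
  [5,8] PP   <
    [5,7] PP\NP   <B
      [5,6] "city" : S\NP
      [6,7] "song" : PP\S
    [7,8] "ate" : PP\(PP\NP)

[0,1] (S/(NP/PP))/PP  lex  "under"
[1,2] PP  lex  "no"
[0,2] S/(NP/PP)  >  k=1
[2,3] S  lex  "chased"
[2,3] PP/(PP\S)  >T
[3,4] PP\S  lex  "built"
[2,4] PP  >  k=3
[4,5] ((NP/PP)/PP)\PP  lex  "from"
[2,5] (NP/PP)/PP  <  k=4
[0,5] S/PP  >B  k=2
[5,6] S\NP  lex  "city"
[6,7] PP\S  lex  "song"
[5,7] PP\NP  <B  k=6
[7,8] PP\(PP\NP)  lex  "ate"
[5,8] PP  <  k=7
[0,8] S  >  k=5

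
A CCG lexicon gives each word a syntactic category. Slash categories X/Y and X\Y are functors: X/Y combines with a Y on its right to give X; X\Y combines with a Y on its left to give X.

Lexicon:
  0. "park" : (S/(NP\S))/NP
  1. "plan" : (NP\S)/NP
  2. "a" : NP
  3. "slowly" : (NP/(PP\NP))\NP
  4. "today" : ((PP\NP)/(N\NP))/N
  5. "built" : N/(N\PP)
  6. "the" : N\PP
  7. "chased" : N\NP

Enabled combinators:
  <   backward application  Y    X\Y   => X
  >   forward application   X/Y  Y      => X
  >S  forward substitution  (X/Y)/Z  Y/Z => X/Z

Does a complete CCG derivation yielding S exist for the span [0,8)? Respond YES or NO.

YES

[0,8] S   >
  [0,2] S/NP   >S
    [0,1] "park" : (S/(NP\S))/NP
    [1,2] "plan" : (NP\S)/NP
  [2,8] NP   >
    [2,4] NP/(PP\NP)   <
      [2,3] "a" : NP
      [3,4] "slowly" : (NP/(PP\NP))\NP
    [4,8] PP\NP   >
      [4,7] (PP\NP)/(N\NP)   >
        [4,5] "today" : ((PP\NP)/(N\NP))/N
        [5,7] N   >
          [5,6] "built" : N/(N\PP)
          [6,7] "the" : N\PP
      [7,8] "chased" : N\NP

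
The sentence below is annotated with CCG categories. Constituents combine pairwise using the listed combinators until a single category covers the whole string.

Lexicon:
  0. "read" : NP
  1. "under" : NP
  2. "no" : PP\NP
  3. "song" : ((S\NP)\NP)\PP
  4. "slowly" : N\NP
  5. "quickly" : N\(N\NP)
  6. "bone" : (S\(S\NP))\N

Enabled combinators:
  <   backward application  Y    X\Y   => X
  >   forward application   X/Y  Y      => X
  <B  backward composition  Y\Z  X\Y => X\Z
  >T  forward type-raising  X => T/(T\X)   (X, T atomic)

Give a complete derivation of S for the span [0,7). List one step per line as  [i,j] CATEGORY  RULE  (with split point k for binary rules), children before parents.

[0,7] S   <
  [0,4] S\NP   <
    [0,1] "read" : NP
    [1,4] (S\NP)\NP   <
      [1,3] PP   >
        [1,2] PP/(PP\NP)   >T
          [1,2] "under" : NP
        [2,3] "no" : PP\NP
      [3,4] "song" : ((S\NP)\NP)\PP
  [4,7] S\(S\NP)   <
    [4,6] N   <
      [4,5] "slowly" : N\NP
      [5,6] "quickly" : N\(N\NP)
    [6,7] "bone" : (S\(S\NP))\N

[0,1] NP  lex  "read"
[1,2] NP  lex  "under"
[1,2] PP/(PP\NP)  >T
[2,3] PP\NP  lex  "no"
[1,3] PP  >  k=2
[3,4] ((S\NP)\NP)\PP  lex  "song"
[1,4] (S\NP)\NP  <  k=3
[0,4] S\NP  <  k=1
[4,5] N\NP  lex  "slowly"
[5,6] N\(N\NP)  lex  "quickly"
[4,6] N  <  k=5
[6,7] (S\(S\NP))\N  lex  "bone"
[4,7] S\(S\NP)  <  k=6
[0,7] S  <  k=4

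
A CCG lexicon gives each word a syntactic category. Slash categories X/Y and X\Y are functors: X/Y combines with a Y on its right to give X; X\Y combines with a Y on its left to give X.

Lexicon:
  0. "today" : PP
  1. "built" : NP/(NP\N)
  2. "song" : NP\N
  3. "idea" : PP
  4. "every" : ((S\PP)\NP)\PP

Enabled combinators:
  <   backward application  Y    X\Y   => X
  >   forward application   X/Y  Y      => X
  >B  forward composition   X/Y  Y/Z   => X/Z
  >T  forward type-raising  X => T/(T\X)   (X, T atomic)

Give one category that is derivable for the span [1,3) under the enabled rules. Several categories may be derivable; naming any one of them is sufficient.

NP

[0,5] S   >
  [0,1] S/(S\PP)   >T
    [0,1] "today" : PP
  [1,5] S\PP   <
    [1,3] NP   >
      [1,2] "built" : NP/(NP\N)
      [2,3] "song" : NP\N
    [3,5] (S\PP)\NP   <
      [3,4] "idea" : PP
      [4,5] "every" : ((S\PP)\NP)\PP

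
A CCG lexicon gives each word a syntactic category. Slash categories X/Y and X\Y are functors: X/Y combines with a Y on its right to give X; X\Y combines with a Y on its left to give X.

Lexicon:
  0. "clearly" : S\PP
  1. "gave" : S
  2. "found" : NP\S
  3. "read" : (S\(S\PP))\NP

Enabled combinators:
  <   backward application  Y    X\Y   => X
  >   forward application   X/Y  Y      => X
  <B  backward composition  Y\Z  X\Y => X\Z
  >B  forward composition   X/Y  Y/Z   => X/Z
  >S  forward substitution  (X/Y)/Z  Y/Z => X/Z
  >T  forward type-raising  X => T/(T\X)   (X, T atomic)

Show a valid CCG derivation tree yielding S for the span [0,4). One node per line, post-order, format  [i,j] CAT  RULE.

[0,4] S   <
  [0,1] "clearly" : S\PP
  [1,4] S\(S\PP)   <
    [1,3] NP   <
      [1,2] "gave" : S
      [2,3] "found" : NP\S
    [3,4] "read" : (S\(S\PP))\NP

[0,1] S\PP  lex  "clearly"
[1,2] S  lex  "gave"
[2,3] NP\S  lex  "found"
[1,3] NP  <  k=2
[3,4] (S\(S\PP))\NP  lex  "read"
[1,4] S\(S\PP)  <  k=3
[0,4] S  <  k=1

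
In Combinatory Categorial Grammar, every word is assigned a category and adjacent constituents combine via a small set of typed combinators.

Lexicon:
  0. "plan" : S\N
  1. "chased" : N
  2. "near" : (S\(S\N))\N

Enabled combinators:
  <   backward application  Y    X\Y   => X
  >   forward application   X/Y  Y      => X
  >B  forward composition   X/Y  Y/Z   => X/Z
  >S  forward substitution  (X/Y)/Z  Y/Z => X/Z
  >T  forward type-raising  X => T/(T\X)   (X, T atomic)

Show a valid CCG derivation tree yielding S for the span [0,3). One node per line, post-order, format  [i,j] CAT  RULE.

[0,3] S   <
  [0,1] "plan" : S\N
  [1,3] S\(S\N)   <
    [1,2] "chased" : N
    [2,3] "near" : (S\(S\N))\N

[0,1] S\N  lex  "plan"
[1,2] N  lex  "chased"
[2,3] (S\(S\N))\N  lex  "near"
[1,3] S\(S\N)  <  k=2
[0,3] S  <  k=1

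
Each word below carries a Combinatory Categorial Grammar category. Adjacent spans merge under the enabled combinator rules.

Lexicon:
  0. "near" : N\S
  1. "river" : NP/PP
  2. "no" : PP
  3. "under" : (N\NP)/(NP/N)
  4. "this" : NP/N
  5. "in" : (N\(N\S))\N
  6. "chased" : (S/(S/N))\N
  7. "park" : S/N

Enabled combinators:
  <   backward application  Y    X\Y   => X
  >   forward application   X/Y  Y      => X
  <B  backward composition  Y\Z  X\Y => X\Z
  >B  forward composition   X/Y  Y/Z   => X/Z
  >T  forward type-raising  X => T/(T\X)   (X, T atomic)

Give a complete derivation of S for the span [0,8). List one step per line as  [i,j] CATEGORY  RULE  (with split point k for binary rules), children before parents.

[0,8] S   >
  [0,7] S/(S/N)   <
    [0,6] N   <
      [0,1] "near" : N\S
      [1,6] N\(N\S)   <
        [1,5] N   <
          [1,3] NP   >
            [1,2] "river" : NP/PP
            [2,3] "no" : PP
          [3,5] N\NP   >
            [3,4] "under" : (N\NP)/(NP/N)
            [4,5] "this" : NP/N
        [5,6] "in" : (N\(N\S))\N
    [6,7] "chased" : (S/(S/N))\N
  [7,8] "park" : S/N

[0,1] N\S  lex  "near"
[1,2] NP/PP  lex  "river"
[2,3] PP  lex  "no"
[1,3] NP  >  k=2
[3,4] (N\NP)/(NP/N)  lex  "under"
[4,5] NP/N  lex  "this"
[3,5] N\NP  >  k=4
[1,5] N  <  k=3
[5,6] (N\(N\S))\N  lex  "in"
[1,6] N\(N\S)  <  k=5
[0,6] N  <  k=1
[6,7] (S/(S/N))\N  lex  "chased"
[0,7] S/(S/N)  <  k=6
[7,8] S/N  lex  "park"
[0,8] S  >  k=7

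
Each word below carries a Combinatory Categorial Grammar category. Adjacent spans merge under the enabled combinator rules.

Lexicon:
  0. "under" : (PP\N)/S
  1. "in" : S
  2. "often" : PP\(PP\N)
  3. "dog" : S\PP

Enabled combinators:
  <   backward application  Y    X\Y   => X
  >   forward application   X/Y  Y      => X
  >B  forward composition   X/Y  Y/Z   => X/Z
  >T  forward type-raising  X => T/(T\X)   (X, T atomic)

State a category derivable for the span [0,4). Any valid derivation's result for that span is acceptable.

[0,4] S   <
  [0,3] PP   <
    [0,2] PP\N   >
      [0,1] "under" : (PP\N)/S
      [1,2] "in" : S
    [2,3] "often" : PP\(PP\N)
  [3,4] "dog" : S\PP

S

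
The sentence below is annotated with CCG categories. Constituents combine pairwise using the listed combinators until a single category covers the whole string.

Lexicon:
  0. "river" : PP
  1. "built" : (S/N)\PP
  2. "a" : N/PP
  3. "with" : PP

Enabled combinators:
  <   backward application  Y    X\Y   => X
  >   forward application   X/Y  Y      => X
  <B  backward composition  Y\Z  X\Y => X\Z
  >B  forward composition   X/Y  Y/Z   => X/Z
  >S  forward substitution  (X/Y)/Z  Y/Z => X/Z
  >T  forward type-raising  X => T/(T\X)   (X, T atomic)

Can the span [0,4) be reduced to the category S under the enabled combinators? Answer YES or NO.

YES

[0,4] S   >
  [0,2] S/N   <
    [0,1] "river" : PP
    [1,2] "built" : (S/N)\PP
  [2,4] N   >
    [2,3] "a" : N/PP
    [3,4] "with" : PP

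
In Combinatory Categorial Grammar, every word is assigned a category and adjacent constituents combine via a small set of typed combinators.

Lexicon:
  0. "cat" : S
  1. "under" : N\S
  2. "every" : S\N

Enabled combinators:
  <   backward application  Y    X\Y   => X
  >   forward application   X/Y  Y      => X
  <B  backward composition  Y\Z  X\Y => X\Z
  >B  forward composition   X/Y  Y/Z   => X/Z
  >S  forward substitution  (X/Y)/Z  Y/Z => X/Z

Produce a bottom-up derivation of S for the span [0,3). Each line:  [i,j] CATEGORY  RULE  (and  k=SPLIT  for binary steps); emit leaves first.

[0,3] S   <
  [0,2] N   <
    [0,1] "cat" : S
    [1,2] "under" : N\S
  [2,3] "every" : S\N

[0,1] S  lex  "cat"
[1,2] N\S  lex  "under"
[0,2] N  <  k=1
[2,3] S\N  lex  "every"
[0,3] S  <  k=2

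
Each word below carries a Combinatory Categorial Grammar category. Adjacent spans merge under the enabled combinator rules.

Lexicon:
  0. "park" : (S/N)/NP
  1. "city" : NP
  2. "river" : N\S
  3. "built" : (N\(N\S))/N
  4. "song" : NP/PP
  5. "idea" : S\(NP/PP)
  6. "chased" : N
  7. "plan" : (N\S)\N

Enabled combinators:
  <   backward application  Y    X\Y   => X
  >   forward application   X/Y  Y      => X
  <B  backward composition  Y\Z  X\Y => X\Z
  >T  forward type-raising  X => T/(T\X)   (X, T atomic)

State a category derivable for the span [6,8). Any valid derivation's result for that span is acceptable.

[0,8] S   >
  [0,2] S/N   >
    [0,1] "park" : (S/N)/NP
    [1,2] "city" : NP
  [2,8] N   <
    [2,3] "river" : N\S
    [3,8] N\(N\S)   >
      [3,4] "built" : (N\(N\S))/N
      [4,8] N   <
        [4,6] S   <
          [4,5] "song" : NP/PP
          [5,6] "idea" : S\(NP/PP)
        [6,8] N\S   <
          [6,7] "chased" : N
          [7,8] "plan" : (N\S)\N

N\S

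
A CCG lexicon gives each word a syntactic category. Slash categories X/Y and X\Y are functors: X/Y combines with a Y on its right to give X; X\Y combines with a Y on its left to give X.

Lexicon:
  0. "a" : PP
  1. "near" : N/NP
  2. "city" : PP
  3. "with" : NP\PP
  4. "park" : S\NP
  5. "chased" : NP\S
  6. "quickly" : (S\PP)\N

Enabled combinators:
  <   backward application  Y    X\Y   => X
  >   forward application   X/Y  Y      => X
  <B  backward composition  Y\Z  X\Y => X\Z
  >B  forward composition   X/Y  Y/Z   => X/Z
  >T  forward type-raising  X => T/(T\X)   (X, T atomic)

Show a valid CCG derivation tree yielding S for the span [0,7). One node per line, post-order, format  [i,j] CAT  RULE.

[0,7] S   <
  [0,1] "a" : PP
  [1,7] S\PP   <
    [1,6] N   >
      [1,2] "near" : N/NP
      [2,6] NP   <
        [2,5] S   <
          [2,4] NP   >
            [2,3] NP/(NP\PP)   >T
              [2,3] "city" : PP
            [3,4] "with" : NP\PP
          [4,5] "park" : S\NP
        [5,6] "chased" : NP\S
    [6,7] "quickly" : (S\PP)\N

[0,1] PP  lex  "a"
[1,2] N/NP  lex  "near"
[2,3] PP  lex  "city"
[2,3] NP/(NP\PP)  >T
[3,4] NP\PP  lex  "with"
[2,4] NP  >  k=3
[4,5] S\NP  lex  "park"
[2,5] S  <  k=4
[5,6] NP\S  lex  "chased"
[2,6] NP  <  k=5
[1,6] N  >  k=2
[6,7] (S\PP)\N  lex  "quickly"
[1,7] S\PP  <  k=6
[0,7] S  <  k=1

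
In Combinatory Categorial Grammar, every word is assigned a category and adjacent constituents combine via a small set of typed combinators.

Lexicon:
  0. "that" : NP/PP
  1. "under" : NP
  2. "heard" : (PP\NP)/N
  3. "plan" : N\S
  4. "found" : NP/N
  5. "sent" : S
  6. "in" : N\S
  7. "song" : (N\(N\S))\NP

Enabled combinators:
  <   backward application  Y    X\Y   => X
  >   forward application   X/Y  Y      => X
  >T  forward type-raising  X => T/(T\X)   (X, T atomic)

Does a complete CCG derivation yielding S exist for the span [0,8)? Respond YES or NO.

NO

NP/PP NP (PP\NP)/N N\S NP/N S N\S (N\(N\S))\NP
CKY chart[0,8] = {N/(N\NP), NP, NP/(NP\NP), PP/(PP\NP), S/(S\NP)}; S ∉ chart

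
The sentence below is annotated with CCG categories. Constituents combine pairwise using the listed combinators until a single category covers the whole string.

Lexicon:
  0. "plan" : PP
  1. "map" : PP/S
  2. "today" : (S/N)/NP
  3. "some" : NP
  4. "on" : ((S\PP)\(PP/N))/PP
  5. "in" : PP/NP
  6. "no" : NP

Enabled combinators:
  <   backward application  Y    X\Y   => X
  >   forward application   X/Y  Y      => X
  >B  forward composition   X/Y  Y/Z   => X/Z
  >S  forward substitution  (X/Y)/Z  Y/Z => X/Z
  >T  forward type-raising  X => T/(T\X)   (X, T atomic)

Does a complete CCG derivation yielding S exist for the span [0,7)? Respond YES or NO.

YES

[0,7] S   <
  [0,1] "plan" : PP
  [1,7] S\PP   <
    [1,4] PP/N   >B
      [1,2] "map" : PP/S
      [2,4] S/N   >
        [2,3] "today" : (S/N)/NP
        [3,4] "some" : NP
    [4,7] (S\PP)\(PP/N)   >
      [4,5] "on" : ((S\PP)\(PP/N))/PP
      [5,7] PP   >
        [5,6] "in" : PP/NP
        [6,7] "no" : NP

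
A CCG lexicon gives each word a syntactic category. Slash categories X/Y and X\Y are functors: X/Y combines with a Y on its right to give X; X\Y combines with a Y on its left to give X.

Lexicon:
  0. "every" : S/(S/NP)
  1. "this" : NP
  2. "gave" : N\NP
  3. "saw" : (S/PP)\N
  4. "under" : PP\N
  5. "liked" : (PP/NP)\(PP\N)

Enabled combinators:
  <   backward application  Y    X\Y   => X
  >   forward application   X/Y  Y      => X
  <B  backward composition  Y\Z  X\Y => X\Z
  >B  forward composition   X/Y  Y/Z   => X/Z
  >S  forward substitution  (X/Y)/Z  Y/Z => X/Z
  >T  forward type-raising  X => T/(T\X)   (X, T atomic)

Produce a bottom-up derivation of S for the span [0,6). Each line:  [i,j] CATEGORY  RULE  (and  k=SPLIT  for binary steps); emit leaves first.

[0,6] S   >
  [0,1] "every" : S/(S/NP)
  [1,6] S/NP   >B
    [1,4] S/PP   <
      [1,3] N   <
        [1,2] "this" : NP
        [2,3] "gave" : N\NP
      [3,4] "saw" : (S/PP)\N
    [4,6] PP/NP   <
      [4,5] "under" : PP\N
      [5,6] "liked" : (PP/NP)\(PP\N)

[0,1] S/(S/NP)  lex  "every"
[1,2] NP  lex  "this"
[2,3] N\NP  lex  "gave"
[1,3] N  <  k=2
[3,4] (S/PP)\N  lex  "saw"
[1,4] S/PP  <  k=3
[4,5] PP\N  lex  "under"
[5,6] (PP/NP)\(PP\N)  lex  "liked"
[4,6] PP/NP  <  k=5
[1,6] S/NP  >B  k=4
[0,6] S  >  k=1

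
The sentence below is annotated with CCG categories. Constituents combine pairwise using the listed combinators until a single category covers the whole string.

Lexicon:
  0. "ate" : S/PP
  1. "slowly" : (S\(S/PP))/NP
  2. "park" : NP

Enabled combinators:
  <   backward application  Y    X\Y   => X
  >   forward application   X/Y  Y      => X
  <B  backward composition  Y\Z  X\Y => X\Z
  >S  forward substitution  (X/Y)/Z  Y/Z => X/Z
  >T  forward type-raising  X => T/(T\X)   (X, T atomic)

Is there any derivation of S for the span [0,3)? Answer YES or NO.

[0,3] S   <
  [0,1] "ate" : S/PP
  [1,3] S\(S/PP)   >
    [1,2] "slowly" : (S\(S/PP))/NP
    [2,3] "park" : NP

YES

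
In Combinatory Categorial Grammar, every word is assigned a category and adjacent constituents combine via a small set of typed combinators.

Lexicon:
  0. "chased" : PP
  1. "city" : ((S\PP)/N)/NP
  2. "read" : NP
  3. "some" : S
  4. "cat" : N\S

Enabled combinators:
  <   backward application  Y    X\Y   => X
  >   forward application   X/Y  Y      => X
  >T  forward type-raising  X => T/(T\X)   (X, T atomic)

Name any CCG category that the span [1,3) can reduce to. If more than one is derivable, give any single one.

[0,5] S   >
  [0,1] S/(S\PP)   >T
    [0,1] "chased" : PP
  [1,5] S\PP   >
    [1,3] (S\PP)/N   >
      [1,2] "city" : ((S\PP)/N)/NP
      [2,3] "read" : NP
    [3,5] N   >
      [3,4] N/(N\S)   >T
        [3,4] "some" : S
      [4,5] "cat" : N\S

(S\PP)/N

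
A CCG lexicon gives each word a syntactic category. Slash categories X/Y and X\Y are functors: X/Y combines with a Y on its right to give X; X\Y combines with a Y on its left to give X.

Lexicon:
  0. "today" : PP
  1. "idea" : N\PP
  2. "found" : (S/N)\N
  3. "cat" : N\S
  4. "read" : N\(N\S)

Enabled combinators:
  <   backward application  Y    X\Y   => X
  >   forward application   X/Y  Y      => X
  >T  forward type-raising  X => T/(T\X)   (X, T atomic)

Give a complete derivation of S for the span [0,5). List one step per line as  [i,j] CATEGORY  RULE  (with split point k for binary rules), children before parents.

[0,5] S   >
  [0,3] S/N   <
    [0,2] N   <
      [0,1] "today" : PP
      [1,2] "idea" : N\PP
    [2,3] "found" : (S/N)\N
  [3,5] N   <
    [3,4] "cat" : N\S
    [4,5] "read" : N\(N\S)

[0,1] PP  lex  "today"
[1,2] N\PP  lex  "idea"
[0,2] N  <  k=1
[2,3] (S/N)\N  lex  "found"
[0,3] S/N  <  k=2
[3,4] N\S  lex  "cat"
[4,5] N\(N\S)  lex  "read"
[3,5] N  <  k=4
[0,5] S  >  k=3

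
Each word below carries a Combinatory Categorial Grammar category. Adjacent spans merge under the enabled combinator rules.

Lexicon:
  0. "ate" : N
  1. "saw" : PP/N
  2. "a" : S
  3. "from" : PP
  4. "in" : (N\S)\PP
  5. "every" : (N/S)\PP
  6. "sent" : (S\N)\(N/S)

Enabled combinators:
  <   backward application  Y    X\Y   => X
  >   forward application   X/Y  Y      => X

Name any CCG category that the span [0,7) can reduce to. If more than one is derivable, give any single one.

[0,7] S   <
  [0,1] "ate" : N
  [1,7] S\N   <
    [1,6] N/S   <
      [1,5] PP   >
        [1,2] "saw" : PP/N
        [2,5] N   <
          [2,3] "a" : S
          [3,5] N\S   <
            [3,4] "from" : PP
            [4,5] "in" : (N\S)\PP
      [5,6] "every" : (N/S)\PP
    [6,7] "sent" : (S\N)\(N/S)

S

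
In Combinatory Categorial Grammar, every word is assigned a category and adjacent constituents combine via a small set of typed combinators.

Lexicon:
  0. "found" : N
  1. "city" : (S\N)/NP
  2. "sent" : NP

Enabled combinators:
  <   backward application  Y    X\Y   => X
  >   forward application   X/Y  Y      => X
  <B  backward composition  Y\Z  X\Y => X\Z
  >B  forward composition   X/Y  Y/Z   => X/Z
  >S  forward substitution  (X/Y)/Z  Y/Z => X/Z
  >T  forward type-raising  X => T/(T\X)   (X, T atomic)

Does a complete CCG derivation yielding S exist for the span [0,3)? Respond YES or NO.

YES

[0,3] S   <
  [0,1] "found" : N
  [1,3] S\N   >
    [1,2] "city" : (S\N)/NP
    [2,3] "sent" : NP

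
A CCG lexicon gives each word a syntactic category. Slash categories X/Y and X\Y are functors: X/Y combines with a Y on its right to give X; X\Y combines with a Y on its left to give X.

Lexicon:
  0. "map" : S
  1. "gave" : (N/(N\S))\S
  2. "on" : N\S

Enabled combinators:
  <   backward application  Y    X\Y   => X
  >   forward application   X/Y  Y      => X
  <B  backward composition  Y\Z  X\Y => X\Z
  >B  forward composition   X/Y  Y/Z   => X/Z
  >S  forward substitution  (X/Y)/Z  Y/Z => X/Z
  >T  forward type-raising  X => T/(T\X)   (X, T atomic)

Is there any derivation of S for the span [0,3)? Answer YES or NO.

S (N/(N\S))\S N\S
CKY chart[0,3] = {N, N/(N\N), NP/(NP\N), PP/(PP\N), S/(S\N)}; S ∉ chart

NO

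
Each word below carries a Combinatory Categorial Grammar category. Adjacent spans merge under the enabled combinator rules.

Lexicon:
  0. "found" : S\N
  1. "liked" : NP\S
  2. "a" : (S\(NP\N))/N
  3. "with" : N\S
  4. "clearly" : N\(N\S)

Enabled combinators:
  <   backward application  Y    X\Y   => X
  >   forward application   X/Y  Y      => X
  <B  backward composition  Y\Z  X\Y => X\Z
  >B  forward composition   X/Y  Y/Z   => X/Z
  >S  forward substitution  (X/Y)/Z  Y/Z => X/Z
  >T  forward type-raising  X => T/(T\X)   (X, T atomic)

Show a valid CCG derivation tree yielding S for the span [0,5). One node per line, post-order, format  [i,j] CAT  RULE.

[0,5] S   <
  [0,2] NP\N   <B
    [0,1] "found" : S\N
    [1,2] "liked" : NP\S
  [2,5] S\(NP\N)   >
    [2,3] "a" : (S\(NP\N))/N
    [3,5] N   <
      [3,4] "with" : N\S
      [4,5] "clearly" : N\(N\S)

[0,1] S\N  lex  "found"
[1,2] NP\S  lex  "liked"
[0,2] NP\N  <B  k=1
[2,3] (S\(NP\N))/N  lex  "a"
[3,4] N\S  lex  "with"
[4,5] N\(N\S)  lex  "clearly"
[3,5] N  <  k=4
[2,5] S\(NP\N)  >  k=3
[0,5] S  <  k=2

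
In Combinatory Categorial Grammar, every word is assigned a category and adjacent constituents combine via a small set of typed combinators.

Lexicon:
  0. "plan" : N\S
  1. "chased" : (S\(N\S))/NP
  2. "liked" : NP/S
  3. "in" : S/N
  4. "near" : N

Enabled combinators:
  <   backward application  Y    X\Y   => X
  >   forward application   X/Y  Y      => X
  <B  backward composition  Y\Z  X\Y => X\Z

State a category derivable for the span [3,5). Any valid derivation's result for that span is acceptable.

[0,5] S   <
  [0,1] "plan" : N\S
  [1,5] S\(N\S)   >
    [1,2] "chased" : (S\(N\S))/NP
    [2,5] NP   >
      [2,3] "liked" : NP/S
      [3,5] S   >
        [3,4] "in" : S/N
        [4,5] "near" : N

S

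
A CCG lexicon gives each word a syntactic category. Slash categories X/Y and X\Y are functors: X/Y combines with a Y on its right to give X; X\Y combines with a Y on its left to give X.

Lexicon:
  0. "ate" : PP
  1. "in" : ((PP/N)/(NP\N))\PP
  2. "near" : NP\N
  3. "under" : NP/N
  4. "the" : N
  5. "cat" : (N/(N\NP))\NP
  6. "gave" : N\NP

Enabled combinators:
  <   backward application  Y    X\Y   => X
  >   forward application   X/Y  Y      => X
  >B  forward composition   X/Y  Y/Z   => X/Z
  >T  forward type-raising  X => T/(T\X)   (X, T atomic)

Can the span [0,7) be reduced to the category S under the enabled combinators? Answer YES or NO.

PP ((PP/N)/(NP\N))\PP NP\N NP/N N (N/(N\NP))\NP N\NP
CKY chart[0,7] = {N/(N\PP), NP/(NP\PP), PP, PP/(N\N), PP/(PP\PP), S/(S\PP)}; S ∉ chart

NO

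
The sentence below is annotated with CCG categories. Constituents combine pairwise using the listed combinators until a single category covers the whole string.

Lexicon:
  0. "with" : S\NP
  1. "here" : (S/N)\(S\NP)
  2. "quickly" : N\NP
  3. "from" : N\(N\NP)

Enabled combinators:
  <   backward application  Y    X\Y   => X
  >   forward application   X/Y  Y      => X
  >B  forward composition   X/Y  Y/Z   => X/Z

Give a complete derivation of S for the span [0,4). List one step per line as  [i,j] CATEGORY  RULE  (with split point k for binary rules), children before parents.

[0,4] S   >
  [0,2] S/N   <
    [0,1] "with" : S\NP
    [1,2] "here" : (S/N)\(S\NP)
  [2,4] N   <
    [2,3] "quickly" : N\NP
    [3,4] "from" : N\(N\NP)

[0,1] S\NP  lex  "with"
[1,2] (S/N)\(S\NP)  lex  "here"
[0,2] S/N  <  k=1
[2,3] N\NP  lex  "quickly"
[3,4] N\(N\NP)  lex  "from"
[2,4] N  <  k=3
[0,4] S  >  k=2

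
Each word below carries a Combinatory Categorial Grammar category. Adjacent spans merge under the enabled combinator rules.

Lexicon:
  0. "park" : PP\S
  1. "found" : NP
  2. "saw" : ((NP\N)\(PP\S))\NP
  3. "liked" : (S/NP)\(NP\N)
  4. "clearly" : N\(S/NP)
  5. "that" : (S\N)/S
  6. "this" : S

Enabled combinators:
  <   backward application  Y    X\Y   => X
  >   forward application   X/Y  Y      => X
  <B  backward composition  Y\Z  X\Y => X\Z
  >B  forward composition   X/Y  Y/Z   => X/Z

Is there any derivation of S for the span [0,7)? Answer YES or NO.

[0,7] S   <
  [0,5] N   <
    [0,4] S/NP   <
      [0,3] NP\N   <
        [0,1] "park" : PP\S
        [1,3] (NP\N)\(PP\S)   <
          [1,2] "found" : NP
          [2,3] "saw" : ((NP\N)\(PP\S))\NP
      [3,4] "liked" : (S/NP)\(NP\N)
    [4,5] "clearly" : N\(S/NP)
  [5,7] S\N   >
    [5,6] "that" : (S\N)/S
    [6,7] "this" : S

YES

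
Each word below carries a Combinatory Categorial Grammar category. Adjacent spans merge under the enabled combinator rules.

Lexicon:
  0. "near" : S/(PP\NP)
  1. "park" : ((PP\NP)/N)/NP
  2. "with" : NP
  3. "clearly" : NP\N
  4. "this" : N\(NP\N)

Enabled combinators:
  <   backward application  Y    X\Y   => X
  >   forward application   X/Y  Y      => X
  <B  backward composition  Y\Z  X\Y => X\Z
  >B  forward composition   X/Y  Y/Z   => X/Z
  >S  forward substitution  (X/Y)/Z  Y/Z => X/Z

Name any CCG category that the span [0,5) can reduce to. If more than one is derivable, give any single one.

[0,5] S   >
  [0,1] "near" : S/(PP\NP)
  [1,5] PP\NP   >
    [1,3] (PP\NP)/N   >
      [1,2] "park" : ((PP\NP)/N)/NP
      [2,3] "with" : NP
    [3,5] N   <
      [3,4] "clearly" : NP\N
      [4,5] "this" : N\(NP\N)

S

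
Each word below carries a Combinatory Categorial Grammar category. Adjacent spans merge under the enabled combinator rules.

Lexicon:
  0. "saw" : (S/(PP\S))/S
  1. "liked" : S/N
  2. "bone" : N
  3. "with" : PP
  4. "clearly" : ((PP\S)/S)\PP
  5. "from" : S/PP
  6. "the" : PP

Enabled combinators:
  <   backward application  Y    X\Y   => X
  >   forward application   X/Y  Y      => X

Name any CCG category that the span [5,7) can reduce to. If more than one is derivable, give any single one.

S

[0,7] S   >
  [0,3] S/(PP\S)   >
    [0,1] "saw" : (S/(PP\S))/S
    [1,3] S   >
      [1,2] "liked" : S/N
      [2,3] "bone" : N
  [3,7] PP\S   >
    [3,5] (PP\S)/S   <
      [3,4] "with" : PP
      [4,5] "clearly" : ((PP\S)/S)\PP
    [5,7] S   >
      [5,6] "from" : S/PP
      [6,7] "the" : PP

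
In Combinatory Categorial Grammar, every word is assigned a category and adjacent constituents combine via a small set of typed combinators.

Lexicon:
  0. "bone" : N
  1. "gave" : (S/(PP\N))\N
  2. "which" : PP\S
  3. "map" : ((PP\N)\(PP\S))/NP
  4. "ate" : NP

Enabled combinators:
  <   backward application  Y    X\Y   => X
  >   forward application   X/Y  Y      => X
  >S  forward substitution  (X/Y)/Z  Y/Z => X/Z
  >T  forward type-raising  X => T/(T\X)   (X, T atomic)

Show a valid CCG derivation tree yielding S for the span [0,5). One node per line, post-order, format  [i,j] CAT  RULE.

[0,5] S   >
  [0,2] S/(PP\N)   <
    [0,1] "bone" : N
    [1,2] "gave" : (S/(PP\N))\N
  [2,5] PP\N   <
    [2,3] "which" : PP\S
    [3,5] (PP\N)\(PP\S)   >
      [3,4] "map" : ((PP\N)\(PP\S))/NP
      [4,5] "ate" : NP

[0,1] N  lex  "bone"
[1,2] (S/(PP\N))\N  lex  "gave"
[0,2] S/(PP\N)  <  k=1
[2,3] PP\S  lex  "which"
[3,4] ((PP\N)\(PP\S))/NP  lex  "map"
[4,5] NP  lex  "ate"
[3,5] (PP\N)\(PP\S)  >  k=4
[2,5] PP\N  <  k=3
[0,5] S  >  k=2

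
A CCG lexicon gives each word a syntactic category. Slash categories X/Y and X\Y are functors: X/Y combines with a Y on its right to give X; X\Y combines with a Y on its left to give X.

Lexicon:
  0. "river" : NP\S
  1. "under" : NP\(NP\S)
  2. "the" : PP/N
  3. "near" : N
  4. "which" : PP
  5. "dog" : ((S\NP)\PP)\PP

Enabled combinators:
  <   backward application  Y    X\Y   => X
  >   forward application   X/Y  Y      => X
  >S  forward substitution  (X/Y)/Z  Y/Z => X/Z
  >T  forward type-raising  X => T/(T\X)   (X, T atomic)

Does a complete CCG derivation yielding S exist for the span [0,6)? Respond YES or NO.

[0,6] S   <
  [0,2] NP   <
    [0,1] "river" : NP\S
    [1,2] "under" : NP\(NP\S)
  [2,6] S\NP   <
    [2,4] PP   >
      [2,3] "the" : PP/N
      [3,4] "near" : N
    [4,6] (S\NP)\PP   <
      [4,5] "which" : PP
      [5,6] "dog" : ((S\NP)\PP)\PP

YES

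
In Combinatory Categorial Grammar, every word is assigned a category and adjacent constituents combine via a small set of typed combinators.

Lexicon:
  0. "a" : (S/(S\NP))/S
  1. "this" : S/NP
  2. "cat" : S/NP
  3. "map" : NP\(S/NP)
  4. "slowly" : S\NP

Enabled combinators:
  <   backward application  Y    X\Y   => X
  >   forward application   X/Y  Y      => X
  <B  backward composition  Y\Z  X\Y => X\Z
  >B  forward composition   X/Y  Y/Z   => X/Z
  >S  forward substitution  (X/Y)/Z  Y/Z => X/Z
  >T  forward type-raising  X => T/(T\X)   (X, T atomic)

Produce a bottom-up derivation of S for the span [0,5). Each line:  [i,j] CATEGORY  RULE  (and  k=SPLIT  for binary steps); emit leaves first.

[0,1] (S/(S\NP))/S  lex  "a"
[1,2] S/NP  lex  "this"
[2,3] S/NP  lex  "cat"
[3,4] NP\(S/NP)  lex  "map"
[2,4] NP  <  k=3
[1,4] S  >  k=2
[0,4] S/(S\NP)  >  k=1
[4,5] S\NP  lex  "slowly"
[0,5] S  >  k=4

[0,5] S   >
  [0,4] S/(S\NP)   >
    [0,1] "a" : (S/(S\NP))/S
    [1,4] S   >
      [1,2] "this" : S/NP
      [2,4] NP   <
        [2,3] "cat" : S/NP
        [3,4] "map" : NP\(S/NP)
  [4,5] "slowly" : S\NP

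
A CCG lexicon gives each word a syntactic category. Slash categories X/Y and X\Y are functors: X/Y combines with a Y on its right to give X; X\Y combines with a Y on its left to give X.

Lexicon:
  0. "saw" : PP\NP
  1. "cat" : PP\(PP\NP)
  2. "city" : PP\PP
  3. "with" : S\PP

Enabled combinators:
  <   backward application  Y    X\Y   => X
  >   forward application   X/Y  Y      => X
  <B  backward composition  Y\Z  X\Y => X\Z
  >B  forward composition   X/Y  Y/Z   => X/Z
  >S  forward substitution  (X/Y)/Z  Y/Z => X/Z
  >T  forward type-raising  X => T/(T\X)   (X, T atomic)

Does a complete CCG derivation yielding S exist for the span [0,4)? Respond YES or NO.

[0,4] S   <
  [0,2] PP   <
    [0,1] "saw" : PP\NP
    [1,2] "cat" : PP\(PP\NP)
  [2,4] S\PP   <B
    [2,3] "city" : PP\PP
    [3,4] "with" : S\PP

YES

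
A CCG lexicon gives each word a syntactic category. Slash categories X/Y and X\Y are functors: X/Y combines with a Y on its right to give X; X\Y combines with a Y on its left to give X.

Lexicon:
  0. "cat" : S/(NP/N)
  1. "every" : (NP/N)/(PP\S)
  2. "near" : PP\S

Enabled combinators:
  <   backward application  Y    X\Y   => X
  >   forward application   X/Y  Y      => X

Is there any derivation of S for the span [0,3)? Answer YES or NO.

YES

[0,3] S   >
  [0,1] "cat" : S/(NP/N)
  [1,3] NP/N   >
    [1,2] "every" : (NP/N)/(PP\S)
    [2,3] "near" : PP\S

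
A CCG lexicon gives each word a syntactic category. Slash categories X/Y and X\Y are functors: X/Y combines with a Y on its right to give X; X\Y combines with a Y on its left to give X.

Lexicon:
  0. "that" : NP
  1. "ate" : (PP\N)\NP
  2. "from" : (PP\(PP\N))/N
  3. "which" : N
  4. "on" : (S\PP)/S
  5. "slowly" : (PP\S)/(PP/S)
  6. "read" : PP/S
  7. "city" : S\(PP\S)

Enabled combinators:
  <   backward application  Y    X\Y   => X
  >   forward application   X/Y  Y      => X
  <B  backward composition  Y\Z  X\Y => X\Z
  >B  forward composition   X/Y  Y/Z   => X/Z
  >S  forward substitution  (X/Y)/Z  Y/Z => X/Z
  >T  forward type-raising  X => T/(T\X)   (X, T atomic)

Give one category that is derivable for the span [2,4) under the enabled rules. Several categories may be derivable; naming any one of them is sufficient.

PP\(PP\N)

[0,8] S   <
  [0,4] PP   <
    [0,2] PP\N   <
      [0,1] "that" : NP
      [1,2] "ate" : (PP\N)\NP
    [2,4] PP\(PP\N)   >
      [2,3] "from" : (PP\(PP\N))/N
      [3,4] "which" : N
  [4,8] S\PP   >
    [4,5] "on" : (S\PP)/S
    [5,8] S   <
      [5,7] PP\S   >
        [5,6] "slowly" : (PP\S)/(PP/S)
        [6,7] "read" : PP/S
      [7,8] "city" : S\(PP\S)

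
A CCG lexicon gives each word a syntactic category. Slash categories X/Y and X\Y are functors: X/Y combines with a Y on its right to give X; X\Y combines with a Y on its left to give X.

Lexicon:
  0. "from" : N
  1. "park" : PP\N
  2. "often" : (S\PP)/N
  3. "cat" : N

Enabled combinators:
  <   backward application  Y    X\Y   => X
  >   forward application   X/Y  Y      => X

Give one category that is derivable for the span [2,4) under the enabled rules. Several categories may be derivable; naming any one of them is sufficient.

[0,4] S   <
  [0,2] PP   <
    [0,1] "from" : N
    [1,2] "park" : PP\N
  [2,4] S\PP   >
    [2,3] "often" : (S\PP)/N
    [3,4] "cat" : N

S\PP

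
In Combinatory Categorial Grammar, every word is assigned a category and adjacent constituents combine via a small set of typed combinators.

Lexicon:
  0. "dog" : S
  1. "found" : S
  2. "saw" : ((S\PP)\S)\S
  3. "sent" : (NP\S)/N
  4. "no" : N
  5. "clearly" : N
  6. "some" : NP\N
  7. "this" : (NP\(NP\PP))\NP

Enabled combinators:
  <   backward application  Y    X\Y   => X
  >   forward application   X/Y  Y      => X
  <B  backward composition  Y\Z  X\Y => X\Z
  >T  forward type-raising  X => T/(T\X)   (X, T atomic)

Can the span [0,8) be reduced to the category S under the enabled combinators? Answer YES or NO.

NO

S S ((S\PP)\S)\S (NP\S)/N N N NP\N (NP\(NP\PP))\NP
CKY chart[0,8] = {N/(N\NP), NP, NP/(NP\NP), PP/(PP\NP), S/(S\NP)}; S ∉ chart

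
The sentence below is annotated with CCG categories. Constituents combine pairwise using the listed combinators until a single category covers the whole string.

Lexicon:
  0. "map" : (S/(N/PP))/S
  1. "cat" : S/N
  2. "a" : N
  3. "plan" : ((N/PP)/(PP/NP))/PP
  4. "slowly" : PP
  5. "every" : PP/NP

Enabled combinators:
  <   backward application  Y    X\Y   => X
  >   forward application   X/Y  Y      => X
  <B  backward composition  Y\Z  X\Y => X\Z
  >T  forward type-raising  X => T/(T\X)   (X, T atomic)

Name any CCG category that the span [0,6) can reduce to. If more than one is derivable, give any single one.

[0,6] S   >
  [0,3] S/(N/PP)   >
    [0,1] "map" : (S/(N/PP))/S
    [1,3] S   >
      [1,2] "cat" : S/N
      [2,3] "a" : N
  [3,6] N/PP   >
    [3,5] (N/PP)/(PP/NP)   >
      [3,4] "plan" : ((N/PP)/(PP/NP))/PP
      [4,5] "slowly" : PP
    [5,6] "every" : PP/NP

S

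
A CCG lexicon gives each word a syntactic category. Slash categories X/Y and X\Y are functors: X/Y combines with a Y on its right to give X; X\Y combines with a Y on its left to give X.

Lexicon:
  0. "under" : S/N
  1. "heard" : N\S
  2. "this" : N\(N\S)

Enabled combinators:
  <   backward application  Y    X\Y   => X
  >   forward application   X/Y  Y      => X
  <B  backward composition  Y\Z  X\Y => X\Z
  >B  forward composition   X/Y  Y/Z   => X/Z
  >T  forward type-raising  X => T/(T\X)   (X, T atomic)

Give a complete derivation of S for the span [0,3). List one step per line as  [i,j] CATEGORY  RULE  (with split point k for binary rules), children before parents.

[0,3] S   >
  [0,1] "under" : S/N
  [1,3] N   <
    [1,2] "heard" : N\S
    [2,3] "this" : N\(N\S)

[0,1] S/N  lex  "under"
[1,2] N\S  lex  "heard"
[2,3] N\(N\S)  lex  "this"
[1,3] N  <  k=2
[0,3] S  >  k=1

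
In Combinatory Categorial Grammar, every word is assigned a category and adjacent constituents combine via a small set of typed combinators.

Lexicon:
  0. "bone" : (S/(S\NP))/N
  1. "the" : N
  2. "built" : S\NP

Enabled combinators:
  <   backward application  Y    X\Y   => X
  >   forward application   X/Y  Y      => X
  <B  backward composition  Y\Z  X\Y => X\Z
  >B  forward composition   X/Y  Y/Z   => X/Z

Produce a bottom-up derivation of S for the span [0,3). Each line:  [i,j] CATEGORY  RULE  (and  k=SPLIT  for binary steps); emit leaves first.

[0,1] (S/(S\NP))/N  lex  "bone"
[1,2] N  lex  "the"
[0,2] S/(S\NP)  >  k=1
[2,3] S\NP  lex  "built"
[0,3] S  >  k=2

[0,3] S   >
  [0,2] S/(S\NP)   >
    [0,1] "bone" : (S/(S\NP))/N
    [1,2] "the" : N
  [2,3] "built" : S\NP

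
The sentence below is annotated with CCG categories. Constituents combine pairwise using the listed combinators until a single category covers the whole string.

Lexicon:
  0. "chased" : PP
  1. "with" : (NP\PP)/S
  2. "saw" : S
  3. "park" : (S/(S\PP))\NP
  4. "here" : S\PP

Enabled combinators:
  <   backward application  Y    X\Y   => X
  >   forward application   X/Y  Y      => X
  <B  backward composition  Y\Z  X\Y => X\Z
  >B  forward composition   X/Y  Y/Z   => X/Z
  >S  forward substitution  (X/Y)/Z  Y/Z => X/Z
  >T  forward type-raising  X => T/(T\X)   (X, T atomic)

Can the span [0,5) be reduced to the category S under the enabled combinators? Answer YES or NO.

[0,5] S   >
  [0,4] S/(S\PP)   <
    [0,3] NP   <
      [0,1] "chased" : PP
      [1,3] NP\PP   >
        [1,2] "with" : (NP\PP)/S
        [2,3] "saw" : S
    [3,4] "park" : (S/(S\PP))\NP
  [4,5] "here" : S\PP

YES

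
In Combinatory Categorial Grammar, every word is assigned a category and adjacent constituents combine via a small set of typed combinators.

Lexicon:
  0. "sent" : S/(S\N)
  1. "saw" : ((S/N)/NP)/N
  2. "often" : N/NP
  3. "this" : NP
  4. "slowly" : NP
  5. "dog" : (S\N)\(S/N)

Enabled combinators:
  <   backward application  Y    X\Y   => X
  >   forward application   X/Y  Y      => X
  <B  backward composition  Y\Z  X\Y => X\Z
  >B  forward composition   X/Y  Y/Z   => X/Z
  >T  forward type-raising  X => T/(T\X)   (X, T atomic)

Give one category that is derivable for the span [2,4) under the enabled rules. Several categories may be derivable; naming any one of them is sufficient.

[0,6] S   >
  [0,1] "sent" : S/(S\N)
  [1,6] S\N   <
    [1,5] S/N   >
      [1,4] (S/N)/NP   >
        [1,2] "saw" : ((S/N)/NP)/N
        [2,4] N   >
          [2,3] "often" : N/NP
          [3,4] "this" : NP
      [4,5] "slowly" : NP
    [5,6] "dog" : (S\N)\(S/N)

N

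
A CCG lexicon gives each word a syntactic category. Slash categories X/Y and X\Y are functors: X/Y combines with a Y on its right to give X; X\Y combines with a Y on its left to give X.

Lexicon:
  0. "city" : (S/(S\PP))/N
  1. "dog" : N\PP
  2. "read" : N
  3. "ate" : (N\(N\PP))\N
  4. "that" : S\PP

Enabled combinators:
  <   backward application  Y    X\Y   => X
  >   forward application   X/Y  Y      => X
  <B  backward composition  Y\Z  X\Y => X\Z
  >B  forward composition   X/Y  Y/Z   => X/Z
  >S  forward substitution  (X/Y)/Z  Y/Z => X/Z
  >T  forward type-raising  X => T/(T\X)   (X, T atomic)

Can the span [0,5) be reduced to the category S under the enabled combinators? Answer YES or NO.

YES

[0,5] S   >
  [0,4] S/(S\PP)   >
    [0,1] "city" : (S/(S\PP))/N
    [1,4] N   <
      [1,2] "dog" : N\PP
      [2,4] N\(N\PP)   <
        [2,3] "read" : N
        [3,4] "ate" : (N\(N\PP))\N
  [4,5] "that" : S\PP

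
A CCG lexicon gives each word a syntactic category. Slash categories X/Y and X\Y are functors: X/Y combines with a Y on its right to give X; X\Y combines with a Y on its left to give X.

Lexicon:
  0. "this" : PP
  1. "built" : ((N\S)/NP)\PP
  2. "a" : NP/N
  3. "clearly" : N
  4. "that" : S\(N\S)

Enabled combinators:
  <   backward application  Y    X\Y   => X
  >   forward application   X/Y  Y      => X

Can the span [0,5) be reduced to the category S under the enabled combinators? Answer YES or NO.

YES

[0,5] S   <
  [0,4] N\S   >
    [0,2] (N\S)/NP   <
      [0,1] "this" : PP
      [1,2] "built" : ((N\S)/NP)\PP
    [2,4] NP   >
      [2,3] "a" : NP/N
      [3,4] "clearly" : N
  [4,5] "that" : S\(N\S)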